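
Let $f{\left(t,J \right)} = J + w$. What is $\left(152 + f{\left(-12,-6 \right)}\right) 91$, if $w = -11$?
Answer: $12285$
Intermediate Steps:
$f{\left(t,J \right)} = -11 + J$ ($f{\left(t,J \right)} = J - 11 = -11 + J$)
$\left(152 + f{\left(-12,-6 \right)}\right) 91 = \left(152 - 17\right) 91 = 135 \cdot 91 = 12285$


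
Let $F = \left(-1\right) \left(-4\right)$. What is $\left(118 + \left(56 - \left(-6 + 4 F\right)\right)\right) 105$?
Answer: $17220$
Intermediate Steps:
$F = 4$
$\left(118 + \left(56 - \left(-6 + 4 F\right)\right)\right) 105 = \left(118 + \left(56 + \left(\left(-4\right) 4 + 6\right)\right)\right) 105 = \left(118 + \left(56 + \left(-16 + 6\right)\right)\right) 105 = \left(118 + \left(56 - 10\right)\right) 105 = \left(118 + 46\right) 105 = 164 \cdot 105 = 17220$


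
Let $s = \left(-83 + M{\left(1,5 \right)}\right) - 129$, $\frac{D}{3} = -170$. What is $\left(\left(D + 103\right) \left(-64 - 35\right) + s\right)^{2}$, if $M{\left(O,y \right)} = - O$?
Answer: $1606406400$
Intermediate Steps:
$D = -510$ ($D = 3 \left(-170\right) = -510$)
$s = -213$ ($s = \left(-83 - 1\right) - 129 = -84 - 129 = -213$)
$\left(\left(D + 103\right) \left(-64 - 35\right) + s\right)^{2} = \left(\left(-510 + 103\right) \left(-64 - 35\right) - 213\right)^{2} = \left(\left(-407\right) \left(-99\right) - 213\right)^{2} = \left(40293 - 213\right)^{2} = 40080^{2} = 1606406400$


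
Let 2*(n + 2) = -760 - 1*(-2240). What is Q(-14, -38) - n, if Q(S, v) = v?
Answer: -776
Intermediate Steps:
n = 738 (n = -2 + (-760 - 1*(-2240))/2 = -2 + (-760 + 2240)/2 = -2 + (1/2)*1480 = -2 + 740 = 738)
Q(-14, -38) - n = -38 - 1*738 = -38 - 738 = -776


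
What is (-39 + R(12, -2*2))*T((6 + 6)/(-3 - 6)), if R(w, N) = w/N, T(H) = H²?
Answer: -224/3 ≈ -74.667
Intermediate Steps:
(-39 + R(12, -2*2))*T((6 + 6)/(-3 - 6)) = (-39 + 12/((-2*2)))*((6 + 6)/(-3 - 6))² = (-39 + 12/(-4))*(12/(-9))² = (-39 + 12*(-¼))*(12*(-⅑))² = (-39 - 3)*(-4/3)² = -42*16/9 = -224/3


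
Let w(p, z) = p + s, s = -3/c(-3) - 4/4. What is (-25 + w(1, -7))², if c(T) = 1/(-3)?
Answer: 256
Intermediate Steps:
c(T) = -⅓ (c(T) = 1*(-⅓) = -⅓)
s = 8 (s = -3/(-⅓) - 4/4 = -3*(-3) - 4*¼ = 9 - 1 = 8)
w(p, z) = 8 + p (w(p, z) = p + 8 = 8 + p)
(-25 + w(1, -7))² = (-25 + (8 + 1))² = (-25 + 9)² = (-16)² = 256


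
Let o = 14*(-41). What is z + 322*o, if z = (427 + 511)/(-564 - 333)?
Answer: -165791654/897 ≈ -1.8483e+5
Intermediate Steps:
o = -574
z = -938/897 (z = 938/(-897) = 938*(-1/897) = -938/897 ≈ -1.0457)
z + 322*o = -938/897 + 322*(-574) = -938/897 - 184828 = -165791654/897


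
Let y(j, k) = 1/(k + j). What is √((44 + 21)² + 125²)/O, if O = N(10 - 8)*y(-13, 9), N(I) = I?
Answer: -10*√794 ≈ -281.78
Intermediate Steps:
y(j, k) = 1/(j + k)
O = -½ (O = (10 - 8)/(-13 + 9) = 2/(-4) = 2*(-¼) = -½ ≈ -0.50000)
√((44 + 21)² + 125²)/O = √((44 + 21)² + 125²)/(-½) = √(65² + 15625)*(-2) = √(4225 + 15625)*(-2) = √19850*(-2) = (5*√794)*(-2) = -10*√794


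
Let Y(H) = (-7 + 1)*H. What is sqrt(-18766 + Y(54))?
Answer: I*sqrt(19090) ≈ 138.17*I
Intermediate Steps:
Y(H) = -6*H
sqrt(-18766 + Y(54)) = sqrt(-18766 - 6*54) = sqrt(-18766 - 324) = sqrt(-19090) = I*sqrt(19090)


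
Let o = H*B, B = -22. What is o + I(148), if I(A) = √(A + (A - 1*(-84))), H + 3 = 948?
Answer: -20790 + 2*√95 ≈ -20771.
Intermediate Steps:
H = 945 (H = -3 + 948 = 945)
I(A) = √(84 + 2*A) (I(A) = √(A + (A + 84)) = √(A + (84 + A)) = √(84 + 2*A))
o = -20790 (o = 945*(-22) = -20790)
o + I(148) = -20790 + √(84 + 2*148) = -20790 + √(84 + 296) = -20790 + √380 = -20790 + 2*√95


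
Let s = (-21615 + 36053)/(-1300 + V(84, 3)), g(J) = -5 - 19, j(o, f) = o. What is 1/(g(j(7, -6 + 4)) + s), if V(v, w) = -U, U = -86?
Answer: -607/21787 ≈ -0.027861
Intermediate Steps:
g(J) = -24
V(v, w) = 86 (V(v, w) = -1*(-86) = 86)
s = -7219/607 (s = (-21615 + 36053)/(-1300 + 86) = 14438/(-1214) = 14438*(-1/1214) = -7219/607 ≈ -11.893)
1/(g(j(7, -6 + 4)) + s) = 1/(-24 - 7219/607) = 1/(-21787/607) = -607/21787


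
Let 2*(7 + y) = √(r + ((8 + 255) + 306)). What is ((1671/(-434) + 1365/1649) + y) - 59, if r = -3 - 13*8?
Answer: -49397025/715666 + √462/2 ≈ -58.275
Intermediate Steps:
r = -107 (r = -3 - 104 = -107)
y = -7 + √462/2 (y = -7 + √(-107 + ((8 + 255) + 306))/2 = -7 + √(-107 + (263 + 306))/2 = -7 + √(-107 + 569)/2 = -7 + √462/2 ≈ 3.7471)
((1671/(-434) + 1365/1649) + y) - 59 = ((1671/(-434) + 1365/1649) + (-7 + √462/2)) - 59 = ((1671*(-1/434) + 1365*(1/1649)) + (-7 + √462/2)) - 59 = ((-1671/434 + 1365/1649) + (-7 + √462/2)) - 59 = (-2163069/715666 + (-7 + √462/2)) - 59 = (-7172731/715666 + √462/2) - 59 = -49397025/715666 + √462/2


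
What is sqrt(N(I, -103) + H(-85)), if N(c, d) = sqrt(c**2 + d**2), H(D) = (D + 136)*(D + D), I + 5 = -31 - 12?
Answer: sqrt(-8670 + sqrt(12913)) ≈ 92.501*I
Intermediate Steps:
I = -48 (I = -5 + (-31 - 12) = -5 - 43 = -48)
H(D) = 2*D*(136 + D) (H(D) = (136 + D)*(2*D) = 2*D*(136 + D))
sqrt(N(I, -103) + H(-85)) = sqrt(sqrt((-48)**2 + (-103)**2) + 2*(-85)*(136 - 85)) = sqrt(sqrt(2304 + 10609) + 2*(-85)*51) = sqrt(sqrt(12913) - 8670) = sqrt(-8670 + sqrt(12913))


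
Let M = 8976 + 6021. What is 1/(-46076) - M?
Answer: -691001773/46076 ≈ -14997.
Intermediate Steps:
M = 14997
1/(-46076) - M = 1/(-46076) - 1*14997 = -1/46076 - 14997 = -691001773/46076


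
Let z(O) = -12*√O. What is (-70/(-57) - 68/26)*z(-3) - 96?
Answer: -96 + 4112*I*√3/247 ≈ -96.0 + 28.835*I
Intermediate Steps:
(-70/(-57) - 68/26)*z(-3) - 96 = (-70/(-57) - 68/26)*(-12*I*√3) - 96 = (-70*(-1/57) - 68*1/26)*(-12*I*√3) - 96 = (70/57 - 34/13)*(-12*I*√3) - 96 = -(-4112)*I*√3/247 - 96 = 4112*I*√3/247 - 96 = -96 + 4112*I*√3/247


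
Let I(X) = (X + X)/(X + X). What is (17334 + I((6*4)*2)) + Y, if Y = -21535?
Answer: -4200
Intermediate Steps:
I(X) = 1 (I(X) = (2*X)/((2*X)) = (2*X)*(1/(2*X)) = 1)
(17334 + I((6*4)*2)) + Y = (17334 + 1) - 21535 = 17335 - 21535 = -4200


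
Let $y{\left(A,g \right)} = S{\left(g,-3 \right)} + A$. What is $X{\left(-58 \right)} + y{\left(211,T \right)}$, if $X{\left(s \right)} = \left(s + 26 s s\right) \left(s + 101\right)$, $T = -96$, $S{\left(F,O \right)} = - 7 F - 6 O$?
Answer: $3759359$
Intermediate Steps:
$y{\left(A,g \right)} = 18 + A - 7 g$ ($y{\left(A,g \right)} = \left(- 7 g - -18\right) + A = \left(- 7 g + 18\right) + A = \left(18 - 7 g\right) + A = 18 + A - 7 g$)
$X{\left(s \right)} = \left(101 + s\right) \left(s + 26 s^{2}\right)$ ($X{\left(s \right)} = \left(s + 26 s^{2}\right) \left(101 + s\right) = \left(101 + s\right) \left(s + 26 s^{2}\right)$)
$X{\left(-58 \right)} + y{\left(211,T \right)} = - 58 \left(101 + 26 \left(-58\right)^{2} + 2627 \left(-58\right)\right) + \left(18 + 211 - -672\right) = - 58 \left(101 + 26 \cdot 3364 - 152366\right) + \left(18 + 211 + 672\right) = - 58 \left(101 + 87464 - 152366\right) + 901 = \left(-58\right) \left(-64801\right) + 901 = 3758458 + 901 = 3759359$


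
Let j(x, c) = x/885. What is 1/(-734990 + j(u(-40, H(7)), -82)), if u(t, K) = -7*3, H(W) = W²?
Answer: -295/216822057 ≈ -1.3606e-6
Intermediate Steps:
u(t, K) = -21
j(x, c) = x/885 (j(x, c) = x*(1/885) = x/885)
1/(-734990 + j(u(-40, H(7)), -82)) = 1/(-734990 + (1/885)*(-21)) = 1/(-734990 - 7/295) = 1/(-216822057/295) = -295/216822057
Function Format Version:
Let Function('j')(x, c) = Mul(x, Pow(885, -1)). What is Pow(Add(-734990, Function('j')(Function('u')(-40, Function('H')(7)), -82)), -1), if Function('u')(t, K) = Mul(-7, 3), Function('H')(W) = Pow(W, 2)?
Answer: Rational(-295, 216822057) ≈ -1.3606e-6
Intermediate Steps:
Function('u')(t, K) = -21
Function('j')(x, c) = Mul(Rational(1, 885), x) (Function('j')(x, c) = Mul(x, Rational(1, 885)) = Mul(Rational(1, 885), x))
Pow(Add(-734990, Function('j')(Function('u')(-40, Function('H')(7)), -82)), -1) = Pow(Add(-734990, Mul(Rational(1, 885), -21)), -1) = Pow(Add(-734990, Rational(-7, 295)), -1) = Pow(Rational(-216822057, 295), -1) = Rational(-295, 216822057)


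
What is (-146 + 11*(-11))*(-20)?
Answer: 5340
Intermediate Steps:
(-146 + 11*(-11))*(-20) = (-146 - 121)*(-20) = -267*(-20) = 5340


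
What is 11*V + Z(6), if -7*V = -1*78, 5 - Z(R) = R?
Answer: 851/7 ≈ 121.57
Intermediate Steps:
Z(R) = 5 - R
V = 78/7 (V = -(-1)*78/7 = -⅐*(-78) = 78/7 ≈ 11.143)
11*V + Z(6) = 11*(78/7) + (5 - 1*6) = 858/7 + (5 - 6) = 858/7 - 1 = 851/7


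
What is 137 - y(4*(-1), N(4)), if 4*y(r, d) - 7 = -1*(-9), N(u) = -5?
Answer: 133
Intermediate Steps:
y(r, d) = 4 (y(r, d) = 7/4 + (-1*(-9))/4 = 7/4 + (¼)*9 = 7/4 + 9/4 = 4)
137 - y(4*(-1), N(4)) = 137 - 1*4 = 137 - 4 = 133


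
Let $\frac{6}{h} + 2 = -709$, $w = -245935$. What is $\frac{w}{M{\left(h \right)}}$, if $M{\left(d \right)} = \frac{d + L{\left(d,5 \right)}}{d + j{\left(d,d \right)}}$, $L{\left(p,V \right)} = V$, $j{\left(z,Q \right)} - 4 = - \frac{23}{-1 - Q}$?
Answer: $- \frac{74478807839}{55601} \approx -1.3395 \cdot 10^{6}$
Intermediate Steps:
$h = - \frac{2}{237}$ ($h = \frac{6}{-2 - 709} = \frac{6}{-711} = 6 \left(- \frac{1}{711}\right) = - \frac{2}{237} \approx -0.0084388$)
$j{\left(z,Q \right)} = 4 - \frac{23}{-1 - Q}$
$M{\left(d \right)} = \frac{5 + d}{d + \frac{27 + 4 d}{1 + d}}$ ($M{\left(d \right)} = \frac{d + 5}{d + \frac{27 + 4 d}{1 + d}} = \frac{5 + d}{d + \frac{27 + 4 d}{1 + d}}$)
$\frac{w}{M{\left(h \right)}} = - \frac{245935}{\frac{1}{27 + 4 \left(- \frac{2}{237}\right) - \frac{2 \left(1 - \frac{2}{237}\right)}{237}} \left(1 - \frac{2}{237}\right) \left(5 - \frac{2}{237}\right)} = - \frac{245935}{\frac{1}{27 - \frac{8}{237} - \frac{470}{56169}} \cdot \frac{235}{237} \cdot \frac{1183}{237}} = - \frac{245935}{\frac{1}{\frac{1514197}{56169}} \cdot \frac{235}{237} \cdot \frac{1183}{237}} = - \frac{245935}{\frac{56169}{1514197} \cdot \frac{235}{237} \cdot \frac{1183}{237}} = - \frac{245935}{\frac{278005}{1514197}} = \left(-245935\right) \frac{1514197}{278005} = - \frac{74478807839}{55601}$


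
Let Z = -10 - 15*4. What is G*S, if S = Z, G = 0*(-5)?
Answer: 0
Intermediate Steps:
Z = -70 (Z = -10 - 60 = -70)
G = 0
S = -70
G*S = 0*(-70) = 0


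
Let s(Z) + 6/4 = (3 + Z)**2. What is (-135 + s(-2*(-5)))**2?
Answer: 4225/4 ≈ 1056.3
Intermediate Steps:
s(Z) = -3/2 + (3 + Z)**2
(-135 + s(-2*(-5)))**2 = (-135 + (-3/2 + (3 - 2*(-5))**2))**2 = (-135 + (-3/2 + (3 + 10)**2))**2 = (-135 + (-3/2 + 13**2))**2 = (-135 + (-3/2 + 169))**2 = (-135 + 335/2)**2 = (65/2)**2 = 4225/4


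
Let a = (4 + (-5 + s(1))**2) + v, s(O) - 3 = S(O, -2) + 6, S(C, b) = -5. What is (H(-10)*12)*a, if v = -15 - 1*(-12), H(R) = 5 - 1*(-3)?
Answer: 192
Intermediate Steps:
H(R) = 8 (H(R) = 5 + 3 = 8)
s(O) = 4 (s(O) = 3 + (-5 + 6) = 3 + 1 = 4)
v = -3 (v = -15 + 12 = -3)
a = 2 (a = (4 + (-5 + 4)**2) - 3 = (4 + (-1)**2) - 3 = (4 + 1) - 3 = 5 - 3 = 2)
(H(-10)*12)*a = (8*12)*2 = 96*2 = 192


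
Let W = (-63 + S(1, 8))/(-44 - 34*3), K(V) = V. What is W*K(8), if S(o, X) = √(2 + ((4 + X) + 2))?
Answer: 236/73 ≈ 3.2329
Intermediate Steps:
S(o, X) = √(8 + X) (S(o, X) = √(2 + (6 + X)) = √(8 + X))
W = 59/146 (W = (-63 + √(8 + 8))/(-44 - 34*3) = (-63 + √16)/(-44 - 102) = (-63 + 4)/(-146) = -59*(-1/146) = 59/146 ≈ 0.40411)
W*K(8) = (59/146)*8 = 236/73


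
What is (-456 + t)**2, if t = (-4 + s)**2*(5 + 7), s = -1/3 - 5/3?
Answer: 576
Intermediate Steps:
s = -2 (s = -1*1/3 - 5*1/3 = -1/3 - 5/3 = -2)
t = 432 (t = (-4 - 2)**2*(5 + 7) = (-6)**2*12 = 36*12 = 432)
(-456 + t)**2 = (-456 + 432)**2 = (-24)**2 = 576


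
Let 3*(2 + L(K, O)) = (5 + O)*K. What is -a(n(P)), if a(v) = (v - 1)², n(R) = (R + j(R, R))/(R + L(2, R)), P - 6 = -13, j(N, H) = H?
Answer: -121/961 ≈ -0.12591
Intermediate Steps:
L(K, O) = -2 + K*(5 + O)/3 (L(K, O) = -2 + ((5 + O)*K)/3 = -2 + (K*(5 + O))/3 = -2 + K*(5 + O)/3)
P = -7 (P = 6 - 13 = -7)
n(R) = 2*R/(4/3 + 5*R/3) (n(R) = (R + R)/(R + (-2 + (5/3)*2 + (⅓)*2*R)) = (2*R)/(R + (-2 + 10/3 + 2*R/3)) = (2*R)/(R + (4/3 + 2*R/3)) = (2*R)/(4/3 + 5*R/3) = 2*R/(4/3 + 5*R/3))
a(v) = (-1 + v)²
-a(n(P)) = -(-1 + 6*(-7)/(4 + 5*(-7)))² = -(-1 + 6*(-7)/(4 - 35))² = -(-1 + 6*(-7)/(-31))² = -(-1 + 6*(-7)*(-1/31))² = -(-1 + 42/31)² = -(11/31)² = -1*121/961 = -121/961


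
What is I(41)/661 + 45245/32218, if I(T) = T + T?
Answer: 32548821/21296098 ≈ 1.5284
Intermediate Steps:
I(T) = 2*T
I(41)/661 + 45245/32218 = (2*41)/661 + 45245/32218 = 82*(1/661) + 45245*(1/32218) = 82/661 + 45245/32218 = 32548821/21296098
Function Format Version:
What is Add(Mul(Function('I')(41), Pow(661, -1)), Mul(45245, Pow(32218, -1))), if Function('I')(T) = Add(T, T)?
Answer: Rational(32548821, 21296098) ≈ 1.5284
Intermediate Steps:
Function('I')(T) = Mul(2, T)
Add(Mul(Function('I')(41), Pow(661, -1)), Mul(45245, Pow(32218, -1))) = Add(Mul(Mul(2, 41), Pow(661, -1)), Mul(45245, Pow(32218, -1))) = Add(Mul(82, Rational(1, 661)), Mul(45245, Rational(1, 32218))) = Add(Rational(82, 661), Rational(45245, 32218)) = Rational(32548821, 21296098)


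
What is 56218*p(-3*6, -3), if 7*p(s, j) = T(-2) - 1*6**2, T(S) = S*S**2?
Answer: -2473592/7 ≈ -3.5337e+5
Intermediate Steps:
T(S) = S**3
p(s, j) = -44/7 (p(s, j) = ((-2)**3 - 1*6**2)/7 = (-8 - 1*36)/7 = (-8 - 36)/7 = (1/7)*(-44) = -44/7)
56218*p(-3*6, -3) = 56218*(-44/7) = -2473592/7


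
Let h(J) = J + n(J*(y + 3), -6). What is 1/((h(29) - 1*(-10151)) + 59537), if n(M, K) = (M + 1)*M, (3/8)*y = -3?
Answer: 1/90597 ≈ 1.1038e-5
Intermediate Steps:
y = -8 (y = (8/3)*(-3) = -8)
n(M, K) = M*(1 + M) (n(M, K) = (1 + M)*M = M*(1 + M))
h(J) = J - 5*J*(1 - 5*J) (h(J) = J + (J*(-8 + 3))*(1 + J*(-8 + 3)) = J + (J*(-5))*(1 + J*(-5)) = J + (-5*J)*(1 - 5*J) = J - 5*J*(1 - 5*J))
1/((h(29) - 1*(-10151)) + 59537) = 1/((29*(-4 + 25*29) - 1*(-10151)) + 59537) = 1/((29*(-4 + 725) + 10151) + 59537) = 1/((29*721 + 10151) + 59537) = 1/((20909 + 10151) + 59537) = 1/(31060 + 59537) = 1/90597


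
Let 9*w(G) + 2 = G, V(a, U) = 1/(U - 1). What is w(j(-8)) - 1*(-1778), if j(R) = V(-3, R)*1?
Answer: 143999/81 ≈ 1777.8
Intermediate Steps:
V(a, U) = 1/(-1 + U)
j(R) = 1/(-1 + R)
w(G) = -2/9 + G/9
w(j(-8)) - 1*(-1778) = (-2/9 + 1/(9*(-1 - 8))) - 1*(-1778) = (-2/9 + (⅑)/(-9)) + 1778 = (-2/9 + (⅑)*(-⅑)) + 1778 = (-2/9 - 1/81) + 1778 = -19/81 + 1778 = 143999/81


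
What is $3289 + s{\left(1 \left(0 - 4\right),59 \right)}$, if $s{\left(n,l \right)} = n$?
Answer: $3285$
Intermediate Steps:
$3289 + s{\left(1 \left(0 - 4\right),59 \right)} = 3289 + 1 \left(0 - 4\right) = 3289 + 1 \left(-4\right) = 3289 - 4 = 3285$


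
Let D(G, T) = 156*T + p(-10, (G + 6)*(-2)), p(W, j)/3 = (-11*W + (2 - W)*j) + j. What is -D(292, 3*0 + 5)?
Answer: 22134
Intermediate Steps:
p(W, j) = -33*W + 3*j + 3*j*(2 - W) (p(W, j) = 3*((-11*W + (2 - W)*j) + j) = 3*((-11*W + j*(2 - W)) + j) = 3*(j - 11*W + j*(2 - W)) = -33*W + 3*j + 3*j*(2 - W))
D(G, T) = -138 - 78*G + 156*T (D(G, T) = 156*T + (-33*(-10) + 9*((G + 6)*(-2)) - 3*(-10)*(G + 6)*(-2)) = 156*T + (330 + 9*((6 + G)*(-2)) - 3*(-10)*(6 + G)*(-2)) = 156*T + (330 + 9*(-12 - 2*G) - 3*(-10)*(-12 - 2*G)) = 156*T + (330 + (-108 - 18*G) + (-360 - 60*G)) = 156*T + (-138 - 78*G) = -138 - 78*G + 156*T)
-D(292, 3*0 + 5) = -(-138 - 78*292 + 156*(3*0 + 5)) = -(-138 - 22776 + 156*(0 + 5)) = -(-138 - 22776 + 156*5) = -(-138 - 22776 + 780) = -1*(-22134) = 22134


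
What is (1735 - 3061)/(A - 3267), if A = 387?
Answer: 221/480 ≈ 0.46042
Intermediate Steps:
(1735 - 3061)/(A - 3267) = (1735 - 3061)/(387 - 3267) = -1326/(-2880) = -1326*(-1/2880) = 221/480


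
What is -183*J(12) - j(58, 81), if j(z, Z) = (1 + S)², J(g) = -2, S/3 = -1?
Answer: 362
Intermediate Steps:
S = -3 (S = 3*(-1) = -3)
j(z, Z) = 4 (j(z, Z) = (1 - 3)² = (-2)² = 4)
-183*J(12) - j(58, 81) = -183*(-2) - 1*4 = 366 - 4 = 362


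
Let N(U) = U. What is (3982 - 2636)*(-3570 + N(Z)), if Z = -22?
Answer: -4834832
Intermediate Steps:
(3982 - 2636)*(-3570 + N(Z)) = (3982 - 2636)*(-3570 - 22) = 1346*(-3592) = -4834832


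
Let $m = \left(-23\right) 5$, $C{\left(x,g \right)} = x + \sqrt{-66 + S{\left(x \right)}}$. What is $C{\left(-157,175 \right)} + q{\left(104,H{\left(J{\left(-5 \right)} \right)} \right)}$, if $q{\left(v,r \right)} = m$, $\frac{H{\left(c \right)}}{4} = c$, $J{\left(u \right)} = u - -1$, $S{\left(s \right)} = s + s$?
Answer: $-272 + 2 i \sqrt{95} \approx -272.0 + 19.494 i$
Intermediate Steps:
$S{\left(s \right)} = 2 s$
$J{\left(u \right)} = 1 + u$ ($J{\left(u \right)} = u + 1 = 1 + u$)
$C{\left(x,g \right)} = x + \sqrt{-66 + 2 x}$
$H{\left(c \right)} = 4 c$
$m = -115$
$q{\left(v,r \right)} = -115$
$C{\left(-157,175 \right)} + q{\left(104,H{\left(J{\left(-5 \right)} \right)} \right)} = \left(-157 + \sqrt{-66 + 2 \left(-157\right)}\right) - 115 = \left(-157 + \sqrt{-66 - 314}\right) - 115 = \left(-157 + \sqrt{-380}\right) - 115 = \left(-157 + 2 i \sqrt{95}\right) - 115 = -272 + 2 i \sqrt{95}$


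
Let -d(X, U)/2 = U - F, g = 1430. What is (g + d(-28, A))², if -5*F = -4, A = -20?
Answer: 54140164/25 ≈ 2.1656e+6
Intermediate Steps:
F = ⅘ (F = -⅕*(-4) = ⅘ ≈ 0.80000)
d(X, U) = 8/5 - 2*U (d(X, U) = -2*(U - 1*⅘) = -2*(U - ⅘) = -2*(-⅘ + U) = 8/5 - 2*U)
(g + d(-28, A))² = (1430 + (8/5 - 2*(-20)))² = (1430 + (8/5 + 40))² = (1430 + 208/5)² = (7358/5)² = 54140164/25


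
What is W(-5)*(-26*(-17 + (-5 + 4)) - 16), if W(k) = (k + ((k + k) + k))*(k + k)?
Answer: 90400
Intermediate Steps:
W(k) = 8*k² (W(k) = (k + (2*k + k))*(2*k) = (k + 3*k)*(2*k) = (4*k)*(2*k) = 8*k²)
W(-5)*(-26*(-17 + (-5 + 4)) - 16) = (8*(-5)²)*(-26*(-17 + (-5 + 4)) - 16) = (8*25)*(-26*(-17 - 1) - 16) = 200*(-26*(-18) - 16) = 200*(468 - 16) = 200*452 = 90400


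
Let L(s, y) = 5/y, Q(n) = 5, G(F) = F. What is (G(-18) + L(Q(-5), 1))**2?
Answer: 169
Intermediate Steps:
(G(-18) + L(Q(-5), 1))**2 = (-18 + 5/1)**2 = (-18 + 5*1)**2 = (-18 + 5)**2 = (-13)**2 = 169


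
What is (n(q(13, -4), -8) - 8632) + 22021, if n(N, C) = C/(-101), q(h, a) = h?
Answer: 1352297/101 ≈ 13389.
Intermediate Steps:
n(N, C) = -C/101 (n(N, C) = C*(-1/101) = -C/101)
(n(q(13, -4), -8) - 8632) + 22021 = (-1/101*(-8) - 8632) + 22021 = (8/101 - 8632) + 22021 = -871824/101 + 22021 = 1352297/101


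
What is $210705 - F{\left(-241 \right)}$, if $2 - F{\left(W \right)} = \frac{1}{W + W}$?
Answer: $\frac{101558845}{482} \approx 2.107 \cdot 10^{5}$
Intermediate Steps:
$F{\left(W \right)} = 2 - \frac{1}{2 W}$ ($F{\left(W \right)} = 2 - \frac{1}{W + W} = 2 - \frac{1}{2 W}$)
$210705 - F{\left(-241 \right)} = 210705 - \left(2 - \frac{1}{2 \left(-241\right)}\right) = 210705 - \left(2 - - \frac{1}{482}\right) = 210705 - \left(2 + \frac{1}{482}\right) = 210705 - \frac{965}{482} = \frac{101558845}{482}$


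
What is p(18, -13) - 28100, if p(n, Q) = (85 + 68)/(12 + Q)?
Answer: -28253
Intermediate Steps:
p(n, Q) = 153/(12 + Q)
p(18, -13) - 28100 = 153/(12 - 13) - 28100 = 153/(-1) - 28100 = 153*(-1) - 28100 = -153 - 28100 = -28253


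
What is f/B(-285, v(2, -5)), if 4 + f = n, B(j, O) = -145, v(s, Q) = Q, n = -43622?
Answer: 43626/145 ≈ 300.87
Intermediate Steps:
f = -43626 (f = -4 - 43622 = -43626)
f/B(-285, v(2, -5)) = -43626/(-145) = -43626*(-1/145) = 43626/145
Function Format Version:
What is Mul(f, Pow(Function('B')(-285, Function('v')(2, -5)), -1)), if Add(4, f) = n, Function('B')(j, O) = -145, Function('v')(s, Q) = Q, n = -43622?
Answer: Rational(43626, 145) ≈ 300.87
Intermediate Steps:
f = -43626 (f = Add(-4, -43622) = -43626)
Mul(f, Pow(Function('B')(-285, Function('v')(2, -5)), -1)) = Mul(-43626, Pow(-145, -1)) = Mul(-43626, Rational(-1, 145)) = Rational(43626, 145)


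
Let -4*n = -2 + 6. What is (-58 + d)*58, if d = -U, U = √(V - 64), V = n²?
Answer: -3364 - 174*I*√7 ≈ -3364.0 - 460.36*I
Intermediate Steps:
n = -1 (n = -(-2 + 6)/4 = -¼*4 = -1)
V = 1 (V = (-1)² = 1)
U = 3*I*√7 (U = √(1 - 64) = √(-63) = 3*I*√7 ≈ 7.9373*I)
d = -3*I*√7 ≈ -7.9373*I
(-58 + d)*58 = (-58 - 3*I*√7)*58 = -3364 - 174*I*√7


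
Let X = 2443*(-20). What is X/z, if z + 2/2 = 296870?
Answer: -48860/296869 ≈ -0.16458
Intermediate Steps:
z = 296869 (z = -1 + 296870 = 296869)
X = -48860
X/z = -48860/296869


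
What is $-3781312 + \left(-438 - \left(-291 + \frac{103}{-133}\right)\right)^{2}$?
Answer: $- \frac{66509403264}{17689} \approx -3.7599 \cdot 10^{6}$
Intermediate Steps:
$-3781312 + \left(-438 - \left(-291 + \frac{103}{-133}\right)\right)^{2} = -3781312 + \left(-438 + \left(\left(-103\right) \left(- \frac{1}{133}\right) + 291\right)\right)^{2} = -3781312 + \left(-438 + \left(\frac{103}{133} + 291\right)\right)^{2} = -3781312 + \left(-438 + \frac{38806}{133}\right)^{2} = -3781312 + \left(- \frac{19448}{133}\right)^{2} = -3781312 + \frac{378224704}{17689} = - \frac{66509403264}{17689}$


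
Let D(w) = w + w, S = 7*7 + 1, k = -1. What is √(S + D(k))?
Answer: 4*√3 ≈ 6.9282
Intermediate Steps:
S = 50 (S = 49 + 1 = 50)
D(w) = 2*w
√(S + D(k)) = √(50 + 2*(-1)) = √(50 - 2) = √48 = 4*√3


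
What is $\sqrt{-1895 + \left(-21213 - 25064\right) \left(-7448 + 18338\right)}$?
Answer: $5 i \sqrt{20158337} \approx 22449.0 i$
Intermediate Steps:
$\sqrt{-1895 + \left(-21213 - 25064\right) \left(-7448 + 18338\right)} = \sqrt{-1895 - 503956530} = \sqrt{-503958425} = 5 i \sqrt{20158337}$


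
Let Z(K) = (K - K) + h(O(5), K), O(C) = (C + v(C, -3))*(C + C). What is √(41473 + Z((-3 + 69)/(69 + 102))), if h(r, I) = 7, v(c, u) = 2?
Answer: 2*√10370 ≈ 203.67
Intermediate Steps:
O(C) = 2*C*(2 + C) (O(C) = (C + 2)*(C + C) = (2 + C)*(2*C) = 2*C*(2 + C))
Z(K) = 7 (Z(K) = (K - K) + 7 = 0 + 7 = 7)
√(41473 + Z((-3 + 69)/(69 + 102))) = √(41473 + 7) = √41480 = 2*√10370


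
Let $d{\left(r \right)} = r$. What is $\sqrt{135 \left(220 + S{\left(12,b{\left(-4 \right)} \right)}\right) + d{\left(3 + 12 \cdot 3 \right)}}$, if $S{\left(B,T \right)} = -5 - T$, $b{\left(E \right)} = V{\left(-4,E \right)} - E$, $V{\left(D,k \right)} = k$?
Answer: $2 \sqrt{7266} \approx 170.48$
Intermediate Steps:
$b{\left(E \right)} = 0$ ($b{\left(E \right)} = E - E = 0$)
$\sqrt{135 \left(220 + S{\left(12,b{\left(-4 \right)} \right)}\right) + d{\left(3 + 12 \cdot 3 \right)}} = \sqrt{135 \left(220 - 5\right) + \left(3 + 12 \cdot 3\right)} = \sqrt{135 \left(220 + \left(-5 + 0\right)\right) + \left(3 + 36\right)} = \sqrt{135 \left(220 - 5\right) + 39} = \sqrt{135 \cdot 215 + 39} = \sqrt{29025 + 39} = \sqrt{29064} = 2 \sqrt{7266}$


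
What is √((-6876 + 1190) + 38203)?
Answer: 3*√3613 ≈ 180.32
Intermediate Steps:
√((-6876 + 1190) + 38203) = √(-5686 + 38203) = √32517 = 3*√3613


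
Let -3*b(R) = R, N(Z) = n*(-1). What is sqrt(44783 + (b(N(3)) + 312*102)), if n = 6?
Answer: sqrt(76609) ≈ 276.78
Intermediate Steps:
N(Z) = -6 (N(Z) = 6*(-1) = -6)
b(R) = -R/3
sqrt(44783 + (b(N(3)) + 312*102)) = sqrt(44783 + (-1/3*(-6) + 312*102)) = sqrt(44783 + (2 + 31824)) = sqrt(44783 + 31826) = sqrt(76609)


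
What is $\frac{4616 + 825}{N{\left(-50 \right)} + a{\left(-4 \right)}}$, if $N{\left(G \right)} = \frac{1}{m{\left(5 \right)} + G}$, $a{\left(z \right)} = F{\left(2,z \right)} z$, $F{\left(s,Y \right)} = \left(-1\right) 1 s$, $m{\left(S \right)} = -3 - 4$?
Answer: $\frac{310137}{455} \approx 681.62$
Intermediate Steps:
$m{\left(S \right)} = -7$ ($m{\left(S \right)} = -3 - 4 = -7$)
$F{\left(s,Y \right)} = - s$
$a{\left(z \right)} = - 2 z$ ($a{\left(z \right)} = \left(-1\right) 2 z = - 2 z$)
$N{\left(G \right)} = \frac{1}{-7 + G}$
$\frac{4616 + 825}{N{\left(-50 \right)} + a{\left(-4 \right)}} = \frac{4616 + 825}{\frac{1}{-7 - 50} - -8} = \frac{5441}{\frac{1}{-57} + 8} = \frac{5441}{- \frac{1}{57} + 8} = \frac{5441}{\frac{455}{57}} = 5441 \cdot \frac{57}{455} = \frac{310137}{455}$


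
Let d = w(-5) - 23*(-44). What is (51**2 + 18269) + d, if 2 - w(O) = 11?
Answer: 21873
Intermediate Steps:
w(O) = -9 (w(O) = 2 - 1*11 = 2 - 11 = -9)
d = 1003 (d = -9 - 23*(-44) = -9 + 1012 = 1003)
(51**2 + 18269) + d = (51**2 + 18269) + 1003 = (2601 + 18269) + 1003 = 20870 + 1003 = 21873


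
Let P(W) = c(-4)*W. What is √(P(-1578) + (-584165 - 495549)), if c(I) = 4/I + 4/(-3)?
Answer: 8*I*√16813 ≈ 1037.3*I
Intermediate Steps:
c(I) = -4/3 + 4/I (c(I) = 4/I + 4*(-⅓) = 4/I - 4/3 = -4/3 + 4/I)
P(W) = -7*W/3 (P(W) = (-4/3 + 4/(-4))*W = (-4/3 + 4*(-¼))*W = (-4/3 - 1)*W = -7*W/3)
√(P(-1578) + (-584165 - 495549)) = √(-7/3*(-1578) + (-584165 - 495549)) = √(3682 - 1079714) = √(-1076032) = 8*I*√16813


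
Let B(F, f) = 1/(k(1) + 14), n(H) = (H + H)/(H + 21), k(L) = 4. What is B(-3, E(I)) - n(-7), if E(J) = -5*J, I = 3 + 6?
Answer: 19/18 ≈ 1.0556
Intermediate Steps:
I = 9
n(H) = 2*H/(21 + H) (n(H) = (2*H)/(21 + H) = 2*H/(21 + H))
B(F, f) = 1/18 (B(F, f) = 1/(4 + 14) = 1/18)
B(-3, E(I)) - n(-7) = 1/18 - 2*(-7)/(21 - 7) = 1/18 - 2*(-7)/14 = 1/18 - 1*(-1) = 1/18 + 1 = 19/18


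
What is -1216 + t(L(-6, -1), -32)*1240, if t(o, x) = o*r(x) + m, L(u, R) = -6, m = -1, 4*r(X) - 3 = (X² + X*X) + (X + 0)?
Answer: -3757796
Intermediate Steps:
r(X) = ¾ + X²/2 + X/4 (r(X) = ¾ + ((X² + X*X) + (X + 0))/4 = ¾ + ((X² + X²) + X)/4 = ¾ + (2*X² + X)/4 = ¾ + (X + 2*X²)/4 = ¾ + (X²/2 + X/4) = ¾ + X²/2 + X/4)
t(o, x) = -1 + o*(¾ + x²/2 + x/4) (t(o, x) = o*(¾ + x²/2 + x/4) - 1 = -1 + o*(¾ + x²/2 + x/4))
-1216 + t(L(-6, -1), -32)*1240 = -1216 + (-1 + (¼)*(-6)*(3 - 32 + 2*(-32)²))*1240 = -1216 + (-1 + (¼)*(-6)*(3 - 32 + 2*1024))*1240 = -1216 + (-1 + (¼)*(-6)*(3 - 32 + 2048))*1240 = -1216 + (-1 + (¼)*(-6)*2019)*1240 = -1216 + (-1 - 6057/2)*1240 = -1216 - 6059/2*1240 = -1216 - 3756580 = -3757796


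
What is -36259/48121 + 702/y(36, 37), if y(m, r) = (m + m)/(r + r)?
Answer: 69366085/96242 ≈ 720.75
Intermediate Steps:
y(m, r) = m/r (y(m, r) = (2*m)/((2*r)) = (2*m)*(1/(2*r)) = m/r)
-36259/48121 + 702/y(36, 37) = -36259/48121 + 702/((36/37)) = -36259*1/48121 + 702/((36*(1/37))) = -36259/48121 + 702/(36/37) = -36259/48121 + 702*(37/36) = -36259/48121 + 1443/2 = 69366085/96242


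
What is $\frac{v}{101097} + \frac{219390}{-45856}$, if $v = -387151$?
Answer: $- \frac{19966433543}{2317952016} \approx -8.6138$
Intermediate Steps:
$\frac{v}{101097} + \frac{219390}{-45856} = - \frac{387151}{101097} + \frac{219390}{-45856} = \left(-387151\right) \frac{1}{101097} + 219390 \left(- \frac{1}{45856}\right) = - \frac{387151}{101097} - \frac{109695}{22928} = - \frac{19966433543}{2317952016}$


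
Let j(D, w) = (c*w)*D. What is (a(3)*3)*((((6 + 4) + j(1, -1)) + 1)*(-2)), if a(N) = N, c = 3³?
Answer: 288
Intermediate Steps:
c = 27
j(D, w) = 27*D*w (j(D, w) = (27*w)*D = 27*D*w)
(a(3)*3)*((((6 + 4) + j(1, -1)) + 1)*(-2)) = (3*3)*((((6 + 4) + 27*1*(-1)) + 1)*(-2)) = 9*(((10 - 27) + 1)*(-2)) = 9*((-17 + 1)*(-2)) = 9*(-16*(-2)) = 9*32 = 288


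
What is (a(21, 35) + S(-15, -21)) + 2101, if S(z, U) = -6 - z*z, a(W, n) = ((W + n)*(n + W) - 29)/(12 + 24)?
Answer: 70427/36 ≈ 1956.3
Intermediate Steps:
a(W, n) = -29/36 + (W + n)²/36 (a(W, n) = ((W + n)*(W + n) - 29)/36 = ((W + n)² - 29)*(1/36) = (-29 + (W + n)²)*(1/36) = -29/36 + (W + n)²/36)
S(z, U) = -6 - z²
(a(21, 35) + S(-15, -21)) + 2101 = ((-29/36 + (21 + 35)²/36) + (-6 - 1*(-15)²)) + 2101 = ((-29/36 + (1/36)*56²) + (-6 - 1*225)) + 2101 = ((-29/36 + (1/36)*3136) + (-6 - 225)) + 2101 = ((-29/36 + 784/9) - 231) + 2101 = (3107/36 - 231) + 2101 = -5209/36 + 2101 = 70427/36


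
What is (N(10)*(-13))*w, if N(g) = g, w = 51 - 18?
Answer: -4290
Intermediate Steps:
w = 33
(N(10)*(-13))*w = (10*(-13))*33 = -130*33 = -4290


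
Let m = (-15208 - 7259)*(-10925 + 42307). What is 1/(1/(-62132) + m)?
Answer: -62132/43806750268009 ≈ -1.4183e-9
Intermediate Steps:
m = -705059394 (m = -22467*31382 = -705059394)
1/(1/(-62132) + m) = 1/(1/(-62132) - 705059394) = 1/(-1/62132 - 705059394) = 1/(-43806750268009/62132) = -62132/43806750268009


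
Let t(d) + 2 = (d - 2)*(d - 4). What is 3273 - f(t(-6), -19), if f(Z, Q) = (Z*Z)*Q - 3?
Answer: 118872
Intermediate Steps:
t(d) = -2 + (-4 + d)*(-2 + d) (t(d) = -2 + (d - 2)*(d - 4) = -2 + (-2 + d)*(-4 + d) = -2 + (-4 + d)*(-2 + d))
f(Z, Q) = -3 + Q*Z² (f(Z, Q) = Z²*Q - 3 = Q*Z² - 3 = -3 + Q*Z²)
3273 - f(t(-6), -19) = 3273 - (-3 - 19*(6 + (-6)² - 6*(-6))²) = 3273 - (-3 - 19*(6 + 36 + 36)²) = 3273 - (-3 - 19*78²) = 3273 - (-3 - 19*6084) = 3273 - (-3 - 115596) = 3273 - 1*(-115599) = 3273 + 115599 = 118872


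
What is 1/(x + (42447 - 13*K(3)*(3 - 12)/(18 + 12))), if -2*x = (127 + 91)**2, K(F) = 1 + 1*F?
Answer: 5/93503 ≈ 5.3474e-5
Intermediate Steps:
K(F) = 1 + F
x = -23762 (x = -(127 + 91)**2/2 = -1/2*218**2 = -1/2*47524 = -23762)
1/(x + (42447 - 13*K(3)*(3 - 12)/(18 + 12))) = 1/(-23762 + (42447 - 13*(1 + 3)*(3 - 12)/(18 + 12))) = 1/(-23762 + (42447 - 13*4*(-9/30))) = 1/(-23762 + (42447 - 52*(-9*1/30))) = 1/(-23762 + (42447 - 52*(-3)/10)) = 1/(-23762 + (42447 - 1*(-78/5))) = 1/(-23762 + (42447 + 78/5)) = 1/(-23762 + 212313/5) = 1/(93503/5) = 5/93503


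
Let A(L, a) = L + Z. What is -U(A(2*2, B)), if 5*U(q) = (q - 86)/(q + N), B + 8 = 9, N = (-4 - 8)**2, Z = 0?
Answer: 41/370 ≈ 0.11081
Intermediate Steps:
N = 144 (N = (-12)**2 = 144)
B = 1 (B = -8 + 9 = 1)
A(L, a) = L (A(L, a) = L + 0 = L)
U(q) = (-86 + q)/(5*(144 + q)) (U(q) = ((q - 86)/(q + 144))/5 = ((-86 + q)/(144 + q))/5 = (-86 + q)/(5*(144 + q)))
-U(A(2*2, B)) = -(-86 + 2*2)/(5*(144 + 2*2)) = -(-86 + 4)/(5*(144 + 4)) = -(-82)/(5*148) = -1*(-41/370) = 41/370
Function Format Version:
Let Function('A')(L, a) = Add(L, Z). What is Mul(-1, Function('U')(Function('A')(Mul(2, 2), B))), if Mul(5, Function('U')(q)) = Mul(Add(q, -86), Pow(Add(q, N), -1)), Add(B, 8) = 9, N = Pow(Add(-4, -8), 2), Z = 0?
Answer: Rational(41, 370) ≈ 0.11081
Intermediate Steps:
N = 144 (N = Pow(-12, 2) = 144)
B = 1 (B = Add(-8, 9) = 1)
Function('A')(L, a) = L (Function('A')(L, a) = Add(L, 0) = L)
Function('U')(q) = Mul(Rational(1, 5), Pow(Add(144, q), -1), Add(-86, q)) (Function('U')(q) = Mul(Rational(1, 5), Mul(Add(q, -86), Pow(Add(q, 144), -1))) = Mul(Rational(1, 5), Mul(Add(-86, q), Pow(Add(144, q), -1))) = Mul(Rational(1, 5), Mul(Pow(Add(144, q), -1), Add(-86, q))) = Mul(Rational(1, 5), Pow(Add(144, q), -1), Add(-86, q)))
Mul(-1, Function('U')(Function('A')(Mul(2, 2), B))) = Mul(-1, Mul(Rational(1, 5), Pow(Add(144, Mul(2, 2)), -1), Add(-86, Mul(2, 2)))) = Mul(-1, Mul(Rational(1, 5), Pow(Add(144, 4), -1), Add(-86, 4))) = Mul(-1, Mul(Rational(1, 5), Pow(148, -1), -82)) = Mul(-1, Mul(Rational(1, 5), Rational(1, 148), -82)) = Mul(-1, Rational(-41, 370)) = Rational(41, 370)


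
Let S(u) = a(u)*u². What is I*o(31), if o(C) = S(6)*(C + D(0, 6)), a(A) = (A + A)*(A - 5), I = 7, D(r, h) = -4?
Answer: 81648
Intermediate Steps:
a(A) = 2*A*(-5 + A) (a(A) = (2*A)*(-5 + A) = 2*A*(-5 + A))
S(u) = 2*u³*(-5 + u) (S(u) = (2*u*(-5 + u))*u² = 2*u³*(-5 + u))
o(C) = -1728 + 432*C (o(C) = (2*6³*(-5 + 6))*(C - 4) = (2*216*1)*(-4 + C) = 432*(-4 + C) = -1728 + 432*C)
I*o(31) = 7*(-1728 + 432*31) = 7*(-1728 + 13392) = 7*11664 = 81648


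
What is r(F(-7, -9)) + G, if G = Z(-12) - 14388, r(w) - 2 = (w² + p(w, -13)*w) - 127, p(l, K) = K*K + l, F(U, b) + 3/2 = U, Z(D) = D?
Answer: -15817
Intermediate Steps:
F(U, b) = -3/2 + U
p(l, K) = l + K² (p(l, K) = K² + l = l + K²)
r(w) = -125 + w² + w*(169 + w) (r(w) = 2 + ((w² + (w + (-13)²)*w) - 127) = 2 + ((w² + (w + 169)*w) - 127) = 2 + ((w² + (169 + w)*w) - 127) = 2 + ((w² + w*(169 + w)) - 127) = 2 + (-127 + w² + w*(169 + w)) = -125 + w² + w*(169 + w))
G = -14400 (G = -12 - 14388 = -14400)
r(F(-7, -9)) + G = (-125 + (-3/2 - 7)² + (-3/2 - 7)*(169 + (-3/2 - 7))) - 14400 = (-125 + (-17/2)² - 17*(169 - 17/2)/2) - 14400 = (-125 + 289/4 - 17/2*321/2) - 14400 = (-125 + 289/4 - 5457/4) - 14400 = -1417 - 14400 = -15817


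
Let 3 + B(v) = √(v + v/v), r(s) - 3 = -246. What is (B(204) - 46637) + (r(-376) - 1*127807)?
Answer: -174690 + √205 ≈ -1.7468e+5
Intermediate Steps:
r(s) = -243 (r(s) = 3 - 246 = -243)
B(v) = -3 + √(1 + v) (B(v) = -3 + √(v + v/v) = -3 + √(v + 1) = -3 + √(1 + v))
(B(204) - 46637) + (r(-376) - 1*127807) = ((-3 + √(1 + 204)) - 46637) + (-243 - 1*127807) = ((-3 + √205) - 46637) + (-243 - 127807) = (-46640 + √205) - 128050 = -174690 + √205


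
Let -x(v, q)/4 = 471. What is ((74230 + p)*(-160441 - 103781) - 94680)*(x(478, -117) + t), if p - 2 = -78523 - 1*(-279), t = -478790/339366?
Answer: -113035324901077776/56561 ≈ -1.9985e+12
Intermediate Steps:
x(v, q) = -1884 (x(v, q) = -4*471 = -1884)
t = -239395/169683 (t = -478790*1/339366 = -239395/169683 ≈ -1.4108)
p = -78242 (p = 2 + (-78523 - 1*(-279)) = 2 + (-78523 + 279) = 2 - 78244 = -78242)
((74230 + p)*(-160441 - 103781) - 94680)*(x(478, -117) + t) = ((74230 - 78242)*(-160441 - 103781) - 94680)*(-1884 - 239395/169683) = (-4012*(-264222) - 94680)*(-319922167/169683) = (1060058664 - 94680)*(-319922167/169683) = 1059963984*(-319922167/169683) = -113035324901077776/56561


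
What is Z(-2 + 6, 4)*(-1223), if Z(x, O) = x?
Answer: -4892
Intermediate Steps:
Z(-2 + 6, 4)*(-1223) = (-2 + 6)*(-1223) = 4*(-1223) = -4892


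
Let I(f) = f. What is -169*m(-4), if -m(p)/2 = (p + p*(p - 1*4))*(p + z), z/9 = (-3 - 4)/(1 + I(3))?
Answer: -186914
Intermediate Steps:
z = -63/4 (z = 9*((-3 - 4)/(1 + 3)) = 9*(-7/4) = -63/4 ≈ -15.750)
m(p) = -2*(-63/4 + p)*(p + p*(-4 + p)) (m(p) = -2*(p + p*(p - 1*4))*(p - 63/4) = -2*(p + p*(p - 4))*(-63/4 + p) = -2*(p + p*(-4 + p))*(-63/4 + p) = -2*(-63/4 + p)*(p + p*(-4 + p)))
-169*m(-4) = -169*(-4)*(-189 - 4*(-4)² + 75*(-4))/2 = -169*(-4)*(-189 - 4*16 - 300)/2 = -169*(-4)*(-189 - 64 - 300)/2 = -169*(-4)*(-553)/2 = -169*1106 = -186914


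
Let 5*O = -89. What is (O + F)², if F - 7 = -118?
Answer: 414736/25 ≈ 16589.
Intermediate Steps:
F = -111 (F = 7 - 118 = -111)
O = -89/5 (O = (⅕)*(-89) = -89/5 ≈ -17.800)
(O + F)² = (-89/5 - 111)² = (-644/5)² = 414736/25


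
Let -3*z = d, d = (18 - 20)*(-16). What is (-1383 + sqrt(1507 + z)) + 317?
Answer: -1066 + 67*sqrt(3)/3 ≈ -1027.3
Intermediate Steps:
d = 32 (d = -2*(-16) = 32)
z = -32/3 (z = -1/3*32 = -32/3 ≈ -10.667)
(-1383 + sqrt(1507 + z)) + 317 = (-1383 + sqrt(1507 - 32/3)) + 317 = (-1383 + sqrt(4489/3)) + 317 = (-1383 + 67*sqrt(3)/3) + 317 = -1066 + 67*sqrt(3)/3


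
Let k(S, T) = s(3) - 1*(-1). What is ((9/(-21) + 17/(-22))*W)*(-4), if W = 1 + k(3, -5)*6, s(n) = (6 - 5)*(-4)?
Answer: -6290/77 ≈ -81.688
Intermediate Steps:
s(n) = -4 (s(n) = 1*(-4) = -4)
k(S, T) = -3 (k(S, T) = -4 - 1*(-1) = -4 + 1 = -3)
W = -17 (W = 1 - 3*6 = 1 - 18 = -17)
((9/(-21) + 17/(-22))*W)*(-4) = ((9/(-21) + 17/(-22))*(-17))*(-4) = ((9*(-1/21) + 17*(-1/22))*(-17))*(-4) = ((-3/7 - 17/22)*(-17))*(-4) = -185/154*(-17)*(-4) = (3145/154)*(-4) = -6290/77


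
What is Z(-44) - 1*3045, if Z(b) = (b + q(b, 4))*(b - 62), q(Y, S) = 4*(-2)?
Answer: 2467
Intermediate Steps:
q(Y, S) = -8
Z(b) = (-62 + b)*(-8 + b) (Z(b) = (b - 8)*(b - 62) = (-8 + b)*(-62 + b) = (-62 + b)*(-8 + b))
Z(-44) - 1*3045 = (496 + (-44)**2 - 70*(-44)) - 1*3045 = (496 + 1936 + 3080) - 3045 = 5512 - 3045 = 2467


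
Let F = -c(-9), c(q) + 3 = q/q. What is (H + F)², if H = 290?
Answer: 85264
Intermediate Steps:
c(q) = -2 (c(q) = -3 + q/q = -3 + 1 = -2)
F = 2 (F = -1*(-2) = 2)
(H + F)² = (290 + 2)² = 292² = 85264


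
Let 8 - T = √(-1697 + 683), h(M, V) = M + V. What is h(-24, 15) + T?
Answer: -1 - 13*I*√6 ≈ -1.0 - 31.843*I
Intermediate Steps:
T = 8 - 13*I*√6 (T = 8 - √(-1697 + 683) = 8 - √(-1014) = 8 - 13*I*√6 ≈ 8.0 - 31.843*I)
h(-24, 15) + T = (-24 + 15) + (8 - 13*I*√6) = -9 + (8 - 13*I*√6) = -1 - 13*I*√6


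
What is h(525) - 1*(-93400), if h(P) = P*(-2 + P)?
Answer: 367975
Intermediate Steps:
h(525) - 1*(-93400) = 525*(-2 + 525) - 1*(-93400) = 525*523 + 93400 = 274575 + 93400 = 367975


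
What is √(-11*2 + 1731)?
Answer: √1709 ≈ 41.340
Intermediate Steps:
√(-11*2 + 1731) = √(-22 + 1731) = √1709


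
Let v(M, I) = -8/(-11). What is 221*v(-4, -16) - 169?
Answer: -91/11 ≈ -8.2727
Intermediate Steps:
v(M, I) = 8/11 (v(M, I) = -8*(-1/11) = 8/11)
221*v(-4, -16) - 169 = 221*(8/11) - 169 = 1768/11 - 169 = -91/11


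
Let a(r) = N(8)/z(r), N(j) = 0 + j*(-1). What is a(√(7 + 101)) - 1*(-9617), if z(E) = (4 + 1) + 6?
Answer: 105779/11 ≈ 9616.3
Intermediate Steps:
N(j) = -j (N(j) = 0 - j = -j)
z(E) = 11 (z(E) = 5 + 6 = 11)
a(r) = -8/11 (a(r) = -1*8/11 = -8*1/11 = -8/11)
a(√(7 + 101)) - 1*(-9617) = -8/11 - 1*(-9617) = -8/11 + 9617 = 105779/11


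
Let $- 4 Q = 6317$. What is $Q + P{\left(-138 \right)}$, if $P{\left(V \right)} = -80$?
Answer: $- \frac{6637}{4} \approx -1659.3$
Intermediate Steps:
$Q = - \frac{6317}{4}$ ($Q = \left(- \frac{1}{4}\right) 6317 = - \frac{6317}{4} \approx -1579.3$)
$Q + P{\left(-138 \right)} = - \frac{6317}{4} - 80 = - \frac{6637}{4}$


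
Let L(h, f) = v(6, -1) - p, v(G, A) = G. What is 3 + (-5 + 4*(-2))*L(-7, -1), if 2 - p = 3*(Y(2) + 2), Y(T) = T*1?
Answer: -205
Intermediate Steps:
Y(T) = T
p = -10 (p = 2 - 3*(2 + 2) = 2 - 3*4 = 2 - 1*12 = 2 - 12 = -10)
L(h, f) = 16 (L(h, f) = 6 - 1*(-10) = 6 + 10 = 16)
3 + (-5 + 4*(-2))*L(-7, -1) = 3 + (-5 + 4*(-2))*16 = 3 + (-5 - 8)*16 = 3 - 13*16 = 3 - 208 = -205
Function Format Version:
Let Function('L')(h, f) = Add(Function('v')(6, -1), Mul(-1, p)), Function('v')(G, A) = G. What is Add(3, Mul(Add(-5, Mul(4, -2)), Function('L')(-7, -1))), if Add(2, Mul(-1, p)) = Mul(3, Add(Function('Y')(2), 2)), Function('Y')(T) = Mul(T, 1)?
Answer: -205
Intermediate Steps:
Function('Y')(T) = T
p = -10 (p = Add(2, Mul(-1, Mul(3, Add(2, 2)))) = Add(2, Mul(-1, Mul(3, 4))) = Add(2, Mul(-1, 12)) = Add(2, -12) = -10)
Function('L')(h, f) = 16 (Function('L')(h, f) = Add(6, Mul(-1, -10)) = Add(6, 10) = 16)
Add(3, Mul(Add(-5, Mul(4, -2)), Function('L')(-7, -1))) = Add(3, Mul(Add(-5, Mul(4, -2)), 16)) = Add(3, Mul(Add(-5, -8), 16)) = Add(3, Mul(-13, 16)) = Add(3, -208) = -205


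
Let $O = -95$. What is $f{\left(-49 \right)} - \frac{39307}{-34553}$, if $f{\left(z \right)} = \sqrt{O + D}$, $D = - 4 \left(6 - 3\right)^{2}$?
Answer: $\frac{39307}{34553} + i \sqrt{131} \approx 1.1376 + 11.446 i$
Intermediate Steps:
$D = -36$ ($D = - 4 \cdot 3^{2} = \left(-4\right) 9 = -36$)
$f{\left(z \right)} = i \sqrt{131}$ ($f{\left(z \right)} = \sqrt{-95 - 36} = \sqrt{-131} = i \sqrt{131}$)
$f{\left(-49 \right)} - \frac{39307}{-34553} = i \sqrt{131} - \frac{39307}{-34553} = i \sqrt{131} - - \frac{39307}{34553} = i \sqrt{131} + \frac{39307}{34553} = \frac{39307}{34553} + i \sqrt{131}$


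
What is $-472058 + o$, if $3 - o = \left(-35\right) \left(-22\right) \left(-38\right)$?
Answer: $-442795$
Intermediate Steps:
$o = 29263$ ($o = 3 - \left(-35\right) \left(-22\right) \left(-38\right) = 3 - 770 \left(-38\right) = 3 - -29260 = 3 + 29260 = 29263$)
$-472058 + o = -472058 + 29263 = -442795$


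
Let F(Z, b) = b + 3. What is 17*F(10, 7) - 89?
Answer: 81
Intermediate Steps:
F(Z, b) = 3 + b
17*F(10, 7) - 89 = 17*(3 + 7) - 89 = 17*10 - 89 = 170 - 89 = 81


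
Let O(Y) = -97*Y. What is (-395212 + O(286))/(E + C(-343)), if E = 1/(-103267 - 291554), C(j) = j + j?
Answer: 166991121234/270847207 ≈ 616.55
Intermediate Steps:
C(j) = 2*j
E = -1/394821 (E = 1/(-394821) = -1/394821 ≈ -2.5328e-6)
(-395212 + O(286))/(E + C(-343)) = (-395212 - 97*286)/(-1/394821 + 2*(-343)) = (-395212 - 27742)/(-1/394821 - 686) = -422954/(-270847207/394821) = -422954*(-394821/270847207) = 166991121234/270847207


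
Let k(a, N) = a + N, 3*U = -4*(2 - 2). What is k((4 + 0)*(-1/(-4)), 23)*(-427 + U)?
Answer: -10248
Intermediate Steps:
U = 0 (U = (-4*(2 - 2))/3 = (-4*0)/3 = (⅓)*0 = 0)
k(a, N) = N + a
k((4 + 0)*(-1/(-4)), 23)*(-427 + U) = (23 + (4 + 0)*(-1/(-4)))*(-427 + 0) = (23 + 4*(-1*(-¼)))*(-427) = (23 + 4*(¼))*(-427) = (23 + 1)*(-427) = 24*(-427) = -10248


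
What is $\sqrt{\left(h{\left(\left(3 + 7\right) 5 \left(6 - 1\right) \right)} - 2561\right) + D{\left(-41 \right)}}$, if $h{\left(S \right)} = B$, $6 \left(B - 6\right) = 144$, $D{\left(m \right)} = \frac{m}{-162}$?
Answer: $\frac{i \sqrt{819962}}{18} \approx 50.307 i$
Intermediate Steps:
$D{\left(m \right)} = - \frac{m}{162}$ ($D{\left(m \right)} = m \left(- \frac{1}{162}\right) = - \frac{m}{162}$)
$B = 30$ ($B = 6 + \frac{1}{6} \cdot 144 = 6 + 24 = 30$)
$h{\left(S \right)} = 30$
$\sqrt{\left(h{\left(\left(3 + 7\right) 5 \left(6 - 1\right) \right)} - 2561\right) + D{\left(-41 \right)}} = \sqrt{\left(30 - 2561\right) - - \frac{41}{162}} = \sqrt{-2531 + \frac{41}{162}} = \sqrt{- \frac{409981}{162}} = \frac{i \sqrt{819962}}{18}$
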